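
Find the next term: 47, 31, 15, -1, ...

Differences: 31 - 47 = -16
This is an arithmetic sequence with common difference d = -16.
Next term = -1 + -16 = -17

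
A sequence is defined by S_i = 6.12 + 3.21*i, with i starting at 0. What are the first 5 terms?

This is an arithmetic sequence.
i=0: S_0 = 6.12 + 3.21*0 = 6.12
i=1: S_1 = 6.12 + 3.21*1 = 9.33
i=2: S_2 = 6.12 + 3.21*2 = 12.54
i=3: S_3 = 6.12 + 3.21*3 = 15.75
i=4: S_4 = 6.12 + 3.21*4 = 18.96
The first 5 terms are: [6.12, 9.33, 12.54, 15.75, 18.96]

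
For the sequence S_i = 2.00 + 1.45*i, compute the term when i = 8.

S_8 = 2.0 + 1.45*8 = 2.0 + 11.6 = 13.6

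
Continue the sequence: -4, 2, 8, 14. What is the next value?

Differences: 2 - -4 = 6
This is an arithmetic sequence with common difference d = 6.
Next term = 14 + 6 = 20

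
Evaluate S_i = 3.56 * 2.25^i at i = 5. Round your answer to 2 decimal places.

S_5 = 3.56 * 2.25^5 ≈ 3.56 * 57.665 ≈ 205.29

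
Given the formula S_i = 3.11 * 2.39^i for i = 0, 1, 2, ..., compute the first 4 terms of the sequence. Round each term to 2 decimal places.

This is a geometric sequence.
i=0: S_0 = 3.11 * 2.39^0 = 3.11
i=1: S_1 = 3.11 * 2.39^1 ≈ 7.43
i=2: S_2 = 3.11 * 2.39^2 ≈ 17.76
i=3: S_3 = 3.11 * 2.39^3 ≈ 42.46
The first 4 terms are: [3.11, 7.43, 17.76, 42.46]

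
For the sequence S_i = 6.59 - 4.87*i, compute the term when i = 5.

S_5 = 6.59 + -4.87*5 = 6.59 + -24.35 = -17.76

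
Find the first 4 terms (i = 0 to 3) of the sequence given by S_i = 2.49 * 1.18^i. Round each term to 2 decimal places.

This is a geometric sequence.
i=0: S_0 = 2.49 * 1.18^0 = 2.49
i=1: S_1 = 2.49 * 1.18^1 ≈ 2.94
i=2: S_2 = 2.49 * 1.18^2 ≈ 3.47
i=3: S_3 = 2.49 * 1.18^3 ≈ 4.09
The first 4 terms are: [2.49, 2.94, 3.47, 4.09]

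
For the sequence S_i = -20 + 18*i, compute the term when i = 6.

S_6 = -20 + 18*6 = -20 + 108 = 88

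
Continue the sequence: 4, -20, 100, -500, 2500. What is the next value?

Ratios: -20 / 4 = -5.0
This is a geometric sequence with common ratio r = -5.
Next term = 2500 * -5 = -12500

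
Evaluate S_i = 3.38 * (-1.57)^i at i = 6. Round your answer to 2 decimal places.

S_6 = 3.38 * (-1.57)^6 ≈ 3.38 * 14.9761 ≈ 50.62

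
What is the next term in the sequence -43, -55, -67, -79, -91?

Differences: -55 - -43 = -12
This is an arithmetic sequence with common difference d = -12.
Next term = -91 + -12 = -103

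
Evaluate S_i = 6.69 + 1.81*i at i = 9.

S_9 = 6.69 + 1.81*9 = 6.69 + 16.29 = 22.98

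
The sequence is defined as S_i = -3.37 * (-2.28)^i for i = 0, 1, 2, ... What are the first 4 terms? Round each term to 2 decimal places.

This is a geometric sequence.
i=0: S_0 = -3.37 * (-2.28)^0 = -3.37
i=1: S_1 = -3.37 * (-2.28)^1 ≈ 7.68
i=2: S_2 = -3.37 * (-2.28)^2 ≈ -17.52
i=3: S_3 = -3.37 * (-2.28)^3 ≈ 39.94
The first 4 terms are: [-3.37, 7.68, -17.52, 39.94]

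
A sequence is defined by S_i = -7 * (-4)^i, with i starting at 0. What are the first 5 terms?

This is a geometric sequence.
i=0: S_0 = -7 * (-4)^0 = -7
i=1: S_1 = -7 * (-4)^1 = 28
i=2: S_2 = -7 * (-4)^2 = -112
i=3: S_3 = -7 * (-4)^3 = 448
i=4: S_4 = -7 * (-4)^4 = -1792
The first 5 terms are: [-7, 28, -112, 448, -1792]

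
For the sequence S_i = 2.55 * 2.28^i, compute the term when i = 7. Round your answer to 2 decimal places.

S_7 = 2.55 * 2.28^7 ≈ 2.55 * 320.2904 ≈ 816.74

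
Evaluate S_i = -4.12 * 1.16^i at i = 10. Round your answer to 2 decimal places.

S_10 = -4.12 * 1.16^10 ≈ -4.12 * 4.41144 ≈ -18.18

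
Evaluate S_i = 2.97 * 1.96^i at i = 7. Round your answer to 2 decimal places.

S_7 = 2.97 * 1.96^7 ≈ 2.97 * 111.1201 ≈ 330.03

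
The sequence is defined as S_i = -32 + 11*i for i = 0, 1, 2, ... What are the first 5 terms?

This is an arithmetic sequence.
i=0: S_0 = -32 + 11*0 = -32
i=1: S_1 = -32 + 11*1 = -21
i=2: S_2 = -32 + 11*2 = -10
i=3: S_3 = -32 + 11*3 = 1
i=4: S_4 = -32 + 11*4 = 12
The first 5 terms are: [-32, -21, -10, 1, 12]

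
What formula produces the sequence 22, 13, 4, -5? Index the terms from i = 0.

Check differences: 13 - 22 = -9
4 - 13 = -9
Common difference d = -9.
First term a = 22.
Formula: S_i = 22 - 9*i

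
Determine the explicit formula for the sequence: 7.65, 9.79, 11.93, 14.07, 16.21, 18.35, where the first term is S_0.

Check differences: 9.79 - 7.65 = 2.14
11.93 - 9.79 = 2.14
Common difference d = 2.14.
First term a = 7.65.
Formula: S_i = 7.65 + 2.14*i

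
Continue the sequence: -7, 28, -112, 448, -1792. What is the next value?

Ratios: 28 / -7 = -4.0
This is a geometric sequence with common ratio r = -4.
Next term = -1792 * -4 = 7168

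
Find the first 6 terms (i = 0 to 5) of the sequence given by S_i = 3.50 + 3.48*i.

This is an arithmetic sequence.
i=0: S_0 = 3.5 + 3.48*0 = 3.5
i=1: S_1 = 3.5 + 3.48*1 = 6.98
i=2: S_2 = 3.5 + 3.48*2 = 10.46
i=3: S_3 = 3.5 + 3.48*3 = 13.94
i=4: S_4 = 3.5 + 3.48*4 = 17.42
i=5: S_5 = 3.5 + 3.48*5 = 20.9
The first 6 terms are: [3.5, 6.98, 10.46, 13.94, 17.42, 20.9]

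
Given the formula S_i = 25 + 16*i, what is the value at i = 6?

S_6 = 25 + 16*6 = 25 + 96 = 121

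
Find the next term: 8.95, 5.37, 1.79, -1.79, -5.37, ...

Differences: 5.37 - 8.95 = -3.58
This is an arithmetic sequence with common difference d = -3.58.
Next term = -5.37 + -3.58 = -8.95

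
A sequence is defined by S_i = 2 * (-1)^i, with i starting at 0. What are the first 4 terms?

This is a geometric sequence.
i=0: S_0 = 2 * (-1)^0 = 2
i=1: S_1 = 2 * (-1)^1 = -2
i=2: S_2 = 2 * (-1)^2 = 2
i=3: S_3 = 2 * (-1)^3 = -2
The first 4 terms are: [2, -2, 2, -2]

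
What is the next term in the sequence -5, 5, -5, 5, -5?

Ratios: 5 / -5 = -1.0
This is a geometric sequence with common ratio r = -1.
Next term = -5 * -1 = 5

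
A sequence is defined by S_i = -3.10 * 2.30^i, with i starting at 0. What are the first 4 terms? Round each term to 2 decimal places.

This is a geometric sequence.
i=0: S_0 = -3.1 * 2.3^0 = -3.1
i=1: S_1 = -3.1 * 2.3^1 = -7.13
i=2: S_2 = -3.1 * 2.3^2 ≈ -16.4
i=3: S_3 = -3.1 * 2.3^3 ≈ -37.72
The first 4 terms are: [-3.1, -7.13, -16.4, -37.72]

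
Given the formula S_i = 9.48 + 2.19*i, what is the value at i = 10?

S_10 = 9.48 + 2.19*10 = 9.48 + 21.9 = 31.38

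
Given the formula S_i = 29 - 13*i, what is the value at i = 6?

S_6 = 29 + -13*6 = 29 + -78 = -49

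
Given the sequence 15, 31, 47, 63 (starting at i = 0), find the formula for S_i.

Check differences: 31 - 15 = 16
47 - 31 = 16
Common difference d = 16.
First term a = 15.
Formula: S_i = 15 + 16*i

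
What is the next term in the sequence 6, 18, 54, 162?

Ratios: 18 / 6 = 3.0
This is a geometric sequence with common ratio r = 3.
Next term = 162 * 3 = 486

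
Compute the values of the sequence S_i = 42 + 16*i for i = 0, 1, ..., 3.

This is an arithmetic sequence.
i=0: S_0 = 42 + 16*0 = 42
i=1: S_1 = 42 + 16*1 = 58
i=2: S_2 = 42 + 16*2 = 74
i=3: S_3 = 42 + 16*3 = 90
The first 4 terms are: [42, 58, 74, 90]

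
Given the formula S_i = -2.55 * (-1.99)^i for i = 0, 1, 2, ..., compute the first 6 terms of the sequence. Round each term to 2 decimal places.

This is a geometric sequence.
i=0: S_0 = -2.55 * (-1.99)^0 = -2.55
i=1: S_1 = -2.55 * (-1.99)^1 ≈ 5.07
i=2: S_2 = -2.55 * (-1.99)^2 ≈ -10.1
i=3: S_3 = -2.55 * (-1.99)^3 ≈ 20.1
i=4: S_4 = -2.55 * (-1.99)^4 ≈ -39.99
i=5: S_5 = -2.55 * (-1.99)^5 ≈ 79.58
The first 6 terms are: [-2.55, 5.07, -10.1, 20.1, -39.99, 79.58]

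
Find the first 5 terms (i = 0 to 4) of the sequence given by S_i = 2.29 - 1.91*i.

This is an arithmetic sequence.
i=0: S_0 = 2.29 + -1.91*0 = 2.29
i=1: S_1 = 2.29 + -1.91*1 = 0.38
i=2: S_2 = 2.29 + -1.91*2 = -1.53
i=3: S_3 = 2.29 + -1.91*3 = -3.44
i=4: S_4 = 2.29 + -1.91*4 = -5.35
The first 5 terms are: [2.29, 0.38, -1.53, -3.44, -5.35]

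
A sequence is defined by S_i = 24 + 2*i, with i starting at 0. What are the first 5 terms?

This is an arithmetic sequence.
i=0: S_0 = 24 + 2*0 = 24
i=1: S_1 = 24 + 2*1 = 26
i=2: S_2 = 24 + 2*2 = 28
i=3: S_3 = 24 + 2*3 = 30
i=4: S_4 = 24 + 2*4 = 32
The first 5 terms are: [24, 26, 28, 30, 32]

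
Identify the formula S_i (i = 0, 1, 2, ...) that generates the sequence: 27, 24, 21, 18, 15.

Check differences: 24 - 27 = -3
21 - 24 = -3
Common difference d = -3.
First term a = 27.
Formula: S_i = 27 - 3*i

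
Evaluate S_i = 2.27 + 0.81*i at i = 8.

S_8 = 2.27 + 0.81*8 = 2.27 + 6.48 = 8.75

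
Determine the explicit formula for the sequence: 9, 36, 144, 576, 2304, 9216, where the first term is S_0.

Check ratios: 36 / 9 = 4.0
Common ratio r = 4.
First term a = 9.
Formula: S_i = 9 * 4^i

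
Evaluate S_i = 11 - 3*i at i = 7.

S_7 = 11 + -3*7 = 11 + -21 = -10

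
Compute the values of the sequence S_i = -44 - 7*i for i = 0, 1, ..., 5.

This is an arithmetic sequence.
i=0: S_0 = -44 + -7*0 = -44
i=1: S_1 = -44 + -7*1 = -51
i=2: S_2 = -44 + -7*2 = -58
i=3: S_3 = -44 + -7*3 = -65
i=4: S_4 = -44 + -7*4 = -72
i=5: S_5 = -44 + -7*5 = -79
The first 6 terms are: [-44, -51, -58, -65, -72, -79]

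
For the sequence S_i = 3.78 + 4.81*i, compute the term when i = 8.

S_8 = 3.78 + 4.81*8 = 3.78 + 38.48 = 42.26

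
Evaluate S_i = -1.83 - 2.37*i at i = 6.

S_6 = -1.83 + -2.37*6 = -1.83 + -14.22 = -16.05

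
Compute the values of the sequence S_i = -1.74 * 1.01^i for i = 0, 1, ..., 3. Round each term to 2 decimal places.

This is a geometric sequence.
i=0: S_0 = -1.74 * 1.01^0 = -1.74
i=1: S_1 = -1.74 * 1.01^1 ≈ -1.76
i=2: S_2 = -1.74 * 1.01^2 ≈ -1.77
i=3: S_3 = -1.74 * 1.01^3 ≈ -1.79
The first 4 terms are: [-1.74, -1.76, -1.77, -1.79]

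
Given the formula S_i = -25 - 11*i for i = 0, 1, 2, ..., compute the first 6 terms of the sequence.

This is an arithmetic sequence.
i=0: S_0 = -25 + -11*0 = -25
i=1: S_1 = -25 + -11*1 = -36
i=2: S_2 = -25 + -11*2 = -47
i=3: S_3 = -25 + -11*3 = -58
i=4: S_4 = -25 + -11*4 = -69
i=5: S_5 = -25 + -11*5 = -80
The first 6 terms are: [-25, -36, -47, -58, -69, -80]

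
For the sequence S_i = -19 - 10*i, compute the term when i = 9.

S_9 = -19 + -10*9 = -19 + -90 = -109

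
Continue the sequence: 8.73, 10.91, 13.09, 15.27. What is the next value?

Differences: 10.91 - 8.73 = 2.18
This is an arithmetic sequence with common difference d = 2.18.
Next term = 15.27 + 2.18 = 17.45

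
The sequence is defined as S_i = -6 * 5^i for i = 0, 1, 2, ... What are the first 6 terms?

This is a geometric sequence.
i=0: S_0 = -6 * 5^0 = -6
i=1: S_1 = -6 * 5^1 = -30
i=2: S_2 = -6 * 5^2 = -150
i=3: S_3 = -6 * 5^3 = -750
i=4: S_4 = -6 * 5^4 = -3750
i=5: S_5 = -6 * 5^5 = -18750
The first 6 terms are: [-6, -30, -150, -750, -3750, -18750]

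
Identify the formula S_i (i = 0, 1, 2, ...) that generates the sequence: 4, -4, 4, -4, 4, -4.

Check ratios: -4 / 4 = -1.0
Common ratio r = -1.
First term a = 4.
Formula: S_i = 4 * (-1)^i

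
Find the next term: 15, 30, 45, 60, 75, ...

Differences: 30 - 15 = 15
This is an arithmetic sequence with common difference d = 15.
Next term = 75 + 15 = 90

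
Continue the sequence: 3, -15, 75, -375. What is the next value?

Ratios: -15 / 3 = -5.0
This is a geometric sequence with common ratio r = -5.
Next term = -375 * -5 = 1875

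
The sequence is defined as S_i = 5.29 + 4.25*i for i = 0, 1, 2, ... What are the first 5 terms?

This is an arithmetic sequence.
i=0: S_0 = 5.29 + 4.25*0 = 5.29
i=1: S_1 = 5.29 + 4.25*1 = 9.54
i=2: S_2 = 5.29 + 4.25*2 = 13.79
i=3: S_3 = 5.29 + 4.25*3 = 18.04
i=4: S_4 = 5.29 + 4.25*4 = 22.29
The first 5 terms are: [5.29, 9.54, 13.79, 18.04, 22.29]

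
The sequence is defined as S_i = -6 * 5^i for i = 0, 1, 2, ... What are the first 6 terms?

This is a geometric sequence.
i=0: S_0 = -6 * 5^0 = -6
i=1: S_1 = -6 * 5^1 = -30
i=2: S_2 = -6 * 5^2 = -150
i=3: S_3 = -6 * 5^3 = -750
i=4: S_4 = -6 * 5^4 = -3750
i=5: S_5 = -6 * 5^5 = -18750
The first 6 terms are: [-6, -30, -150, -750, -3750, -18750]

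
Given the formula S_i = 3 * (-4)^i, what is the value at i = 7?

S_7 = 3 * (-4)^7 = 3 * -16384 = -49152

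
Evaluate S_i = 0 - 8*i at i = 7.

S_7 = 0 + -8*7 = 0 + -56 = -56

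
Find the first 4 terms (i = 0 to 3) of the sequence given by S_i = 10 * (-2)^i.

This is a geometric sequence.
i=0: S_0 = 10 * (-2)^0 = 10
i=1: S_1 = 10 * (-2)^1 = -20
i=2: S_2 = 10 * (-2)^2 = 40
i=3: S_3 = 10 * (-2)^3 = -80
The first 4 terms are: [10, -20, 40, -80]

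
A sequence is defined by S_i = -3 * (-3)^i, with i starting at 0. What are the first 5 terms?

This is a geometric sequence.
i=0: S_0 = -3 * (-3)^0 = -3
i=1: S_1 = -3 * (-3)^1 = 9
i=2: S_2 = -3 * (-3)^2 = -27
i=3: S_3 = -3 * (-3)^3 = 81
i=4: S_4 = -3 * (-3)^4 = -243
The first 5 terms are: [-3, 9, -27, 81, -243]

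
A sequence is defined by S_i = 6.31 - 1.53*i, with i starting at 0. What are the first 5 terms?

This is an arithmetic sequence.
i=0: S_0 = 6.31 + -1.53*0 = 6.31
i=1: S_1 = 6.31 + -1.53*1 = 4.78
i=2: S_2 = 6.31 + -1.53*2 = 3.25
i=3: S_3 = 6.31 + -1.53*3 = 1.72
i=4: S_4 = 6.31 + -1.53*4 = 0.19
The first 5 terms are: [6.31, 4.78, 3.25, 1.72, 0.19]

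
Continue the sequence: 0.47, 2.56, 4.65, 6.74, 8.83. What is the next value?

Differences: 2.56 - 0.47 = 2.09
This is an arithmetic sequence with common difference d = 2.09.
Next term = 8.83 + 2.09 = 10.92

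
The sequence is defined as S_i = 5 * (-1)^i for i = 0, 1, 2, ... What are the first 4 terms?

This is a geometric sequence.
i=0: S_0 = 5 * (-1)^0 = 5
i=1: S_1 = 5 * (-1)^1 = -5
i=2: S_2 = 5 * (-1)^2 = 5
i=3: S_3 = 5 * (-1)^3 = -5
The first 4 terms are: [5, -5, 5, -5]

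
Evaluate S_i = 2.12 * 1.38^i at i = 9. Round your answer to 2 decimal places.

S_9 = 2.12 * 1.38^9 ≈ 2.12 * 18.1515 ≈ 38.48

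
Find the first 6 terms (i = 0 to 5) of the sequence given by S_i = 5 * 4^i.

This is a geometric sequence.
i=0: S_0 = 5 * 4^0 = 5
i=1: S_1 = 5 * 4^1 = 20
i=2: S_2 = 5 * 4^2 = 80
i=3: S_3 = 5 * 4^3 = 320
i=4: S_4 = 5 * 4^4 = 1280
i=5: S_5 = 5 * 4^5 = 5120
The first 6 terms are: [5, 20, 80, 320, 1280, 5120]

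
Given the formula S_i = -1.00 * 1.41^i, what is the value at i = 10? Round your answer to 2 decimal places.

S_10 = -1.0 * 1.41^10 ≈ -1.0 * 31.0593 ≈ -31.06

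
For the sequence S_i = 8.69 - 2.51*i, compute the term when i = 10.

S_10 = 8.69 + -2.51*10 = 8.69 + -25.1 = -16.41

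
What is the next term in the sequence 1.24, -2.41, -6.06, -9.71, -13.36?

Differences: -2.41 - 1.24 = -3.65
This is an arithmetic sequence with common difference d = -3.65.
Next term = -13.36 + -3.65 = -17.01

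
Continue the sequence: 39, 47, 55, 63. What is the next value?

Differences: 47 - 39 = 8
This is an arithmetic sequence with common difference d = 8.
Next term = 63 + 8 = 71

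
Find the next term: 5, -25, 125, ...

Ratios: -25 / 5 = -5.0
This is a geometric sequence with common ratio r = -5.
Next term = 125 * -5 = -625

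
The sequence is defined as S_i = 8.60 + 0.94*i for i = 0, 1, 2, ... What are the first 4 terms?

This is an arithmetic sequence.
i=0: S_0 = 8.6 + 0.94*0 = 8.6
i=1: S_1 = 8.6 + 0.94*1 = 9.54
i=2: S_2 = 8.6 + 0.94*2 = 10.48
i=3: S_3 = 8.6 + 0.94*3 = 11.42
The first 4 terms are: [8.6, 9.54, 10.48, 11.42]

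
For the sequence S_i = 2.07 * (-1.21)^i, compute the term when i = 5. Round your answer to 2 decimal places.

S_5 = 2.07 * (-1.21)^5 ≈ 2.07 * -2.5937 ≈ -5.37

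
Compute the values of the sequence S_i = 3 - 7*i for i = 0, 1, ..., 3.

This is an arithmetic sequence.
i=0: S_0 = 3 + -7*0 = 3
i=1: S_1 = 3 + -7*1 = -4
i=2: S_2 = 3 + -7*2 = -11
i=3: S_3 = 3 + -7*3 = -18
The first 4 terms are: [3, -4, -11, -18]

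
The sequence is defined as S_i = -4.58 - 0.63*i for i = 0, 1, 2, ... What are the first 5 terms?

This is an arithmetic sequence.
i=0: S_0 = -4.58 + -0.63*0 = -4.58
i=1: S_1 = -4.58 + -0.63*1 = -5.21
i=2: S_2 = -4.58 + -0.63*2 = -5.84
i=3: S_3 = -4.58 + -0.63*3 = -6.47
i=4: S_4 = -4.58 + -0.63*4 = -7.1
The first 5 terms are: [-4.58, -5.21, -5.84, -6.47, -7.1]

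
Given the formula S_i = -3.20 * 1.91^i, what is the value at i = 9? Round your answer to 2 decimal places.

S_9 = -3.2 * 1.91^9 ≈ -3.2 * 338.2987 ≈ -1082.56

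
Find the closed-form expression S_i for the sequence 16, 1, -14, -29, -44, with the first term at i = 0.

Check differences: 1 - 16 = -15
-14 - 1 = -15
Common difference d = -15.
First term a = 16.
Formula: S_i = 16 - 15*i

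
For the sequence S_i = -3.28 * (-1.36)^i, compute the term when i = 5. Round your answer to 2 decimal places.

S_5 = -3.28 * (-1.36)^5 ≈ -3.28 * -4.6526 ≈ 15.26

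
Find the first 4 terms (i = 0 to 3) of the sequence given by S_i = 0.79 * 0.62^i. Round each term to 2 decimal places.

This is a geometric sequence.
i=0: S_0 = 0.79 * 0.62^0 = 0.79
i=1: S_1 = 0.79 * 0.62^1 ≈ 0.49
i=2: S_2 = 0.79 * 0.62^2 ≈ 0.3
i=3: S_3 = 0.79 * 0.62^3 ≈ 0.19
The first 4 terms are: [0.79, 0.49, 0.3, 0.19]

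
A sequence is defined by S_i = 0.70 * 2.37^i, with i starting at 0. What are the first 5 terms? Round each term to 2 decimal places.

This is a geometric sequence.
i=0: S_0 = 0.7 * 2.37^0 = 0.7
i=1: S_1 = 0.7 * 2.37^1 ≈ 1.66
i=2: S_2 = 0.7 * 2.37^2 ≈ 3.93
i=3: S_3 = 0.7 * 2.37^3 ≈ 9.32
i=4: S_4 = 0.7 * 2.37^4 ≈ 22.08
The first 5 terms are: [0.7, 1.66, 3.93, 9.32, 22.08]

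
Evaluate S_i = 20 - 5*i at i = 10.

S_10 = 20 + -5*10 = 20 + -50 = -30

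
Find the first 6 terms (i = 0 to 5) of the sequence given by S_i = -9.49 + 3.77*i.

This is an arithmetic sequence.
i=0: S_0 = -9.49 + 3.77*0 = -9.49
i=1: S_1 = -9.49 + 3.77*1 = -5.72
i=2: S_2 = -9.49 + 3.77*2 = -1.95
i=3: S_3 = -9.49 + 3.77*3 = 1.82
i=4: S_4 = -9.49 + 3.77*4 = 5.59
i=5: S_5 = -9.49 + 3.77*5 = 9.36
The first 6 terms are: [-9.49, -5.72, -1.95, 1.82, 5.59, 9.36]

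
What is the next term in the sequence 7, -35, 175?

Ratios: -35 / 7 = -5.0
This is a geometric sequence with common ratio r = -5.
Next term = 175 * -5 = -875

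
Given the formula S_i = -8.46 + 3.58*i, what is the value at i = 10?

S_10 = -8.46 + 3.58*10 = -8.46 + 35.8 = 27.34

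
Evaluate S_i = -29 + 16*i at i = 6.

S_6 = -29 + 16*6 = -29 + 96 = 67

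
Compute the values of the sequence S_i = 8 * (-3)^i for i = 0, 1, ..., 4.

This is a geometric sequence.
i=0: S_0 = 8 * (-3)^0 = 8
i=1: S_1 = 8 * (-3)^1 = -24
i=2: S_2 = 8 * (-3)^2 = 72
i=3: S_3 = 8 * (-3)^3 = -216
i=4: S_4 = 8 * (-3)^4 = 648
The first 5 terms are: [8, -24, 72, -216, 648]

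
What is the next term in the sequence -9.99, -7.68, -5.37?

Differences: -7.68 - -9.99 = 2.31
This is an arithmetic sequence with common difference d = 2.31.
Next term = -5.37 + 2.31 = -3.06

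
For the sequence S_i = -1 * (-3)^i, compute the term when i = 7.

S_7 = -1 * (-3)^7 = -1 * -2187 = 2187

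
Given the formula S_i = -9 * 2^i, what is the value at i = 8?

S_8 = -9 * 2^8 = -9 * 256 = -2304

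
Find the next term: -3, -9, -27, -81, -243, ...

Ratios: -9 / -3 = 3.0
This is a geometric sequence with common ratio r = 3.
Next term = -243 * 3 = -729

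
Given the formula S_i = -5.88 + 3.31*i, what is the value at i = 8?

S_8 = -5.88 + 3.31*8 = -5.88 + 26.48 = 20.6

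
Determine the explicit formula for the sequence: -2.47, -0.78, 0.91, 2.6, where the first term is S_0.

Check differences: -0.78 - -2.47 = 1.69
0.91 - -0.78 = 1.69
Common difference d = 1.69.
First term a = -2.47.
Formula: S_i = -2.47 + 1.69*i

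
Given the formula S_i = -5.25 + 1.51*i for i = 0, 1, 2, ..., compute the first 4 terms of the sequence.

This is an arithmetic sequence.
i=0: S_0 = -5.25 + 1.51*0 = -5.25
i=1: S_1 = -5.25 + 1.51*1 = -3.74
i=2: S_2 = -5.25 + 1.51*2 = -2.23
i=3: S_3 = -5.25 + 1.51*3 = -0.72
The first 4 terms are: [-5.25, -3.74, -2.23, -0.72]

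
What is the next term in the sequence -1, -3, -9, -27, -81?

Ratios: -3 / -1 = 3.0
This is a geometric sequence with common ratio r = 3.
Next term = -81 * 3 = -243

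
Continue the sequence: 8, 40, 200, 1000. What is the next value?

Ratios: 40 / 8 = 5.0
This is a geometric sequence with common ratio r = 5.
Next term = 1000 * 5 = 5000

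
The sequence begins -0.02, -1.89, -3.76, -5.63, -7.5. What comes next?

Differences: -1.89 - -0.02 = -1.87
This is an arithmetic sequence with common difference d = -1.87.
Next term = -7.5 + -1.87 = -9.37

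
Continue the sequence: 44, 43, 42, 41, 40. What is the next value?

Differences: 43 - 44 = -1
This is an arithmetic sequence with common difference d = -1.
Next term = 40 + -1 = 39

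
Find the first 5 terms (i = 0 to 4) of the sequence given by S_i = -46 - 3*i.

This is an arithmetic sequence.
i=0: S_0 = -46 + -3*0 = -46
i=1: S_1 = -46 + -3*1 = -49
i=2: S_2 = -46 + -3*2 = -52
i=3: S_3 = -46 + -3*3 = -55
i=4: S_4 = -46 + -3*4 = -58
The first 5 terms are: [-46, -49, -52, -55, -58]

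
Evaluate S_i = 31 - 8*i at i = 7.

S_7 = 31 + -8*7 = 31 + -56 = -25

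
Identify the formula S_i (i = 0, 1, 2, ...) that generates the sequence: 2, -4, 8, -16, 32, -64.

Check ratios: -4 / 2 = -2.0
Common ratio r = -2.
First term a = 2.
Formula: S_i = 2 * (-2)^i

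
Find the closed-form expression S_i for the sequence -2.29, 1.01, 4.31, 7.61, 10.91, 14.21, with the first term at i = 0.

Check differences: 1.01 - -2.29 = 3.3
4.31 - 1.01 = 3.3
Common difference d = 3.3.
First term a = -2.29.
Formula: S_i = -2.29 + 3.30*i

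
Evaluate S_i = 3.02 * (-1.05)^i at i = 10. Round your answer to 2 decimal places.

S_10 = 3.02 * (-1.05)^10 ≈ 3.02 * 1.6289 ≈ 4.92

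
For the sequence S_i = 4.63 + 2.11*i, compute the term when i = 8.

S_8 = 4.63 + 2.11*8 = 4.63 + 16.88 = 21.51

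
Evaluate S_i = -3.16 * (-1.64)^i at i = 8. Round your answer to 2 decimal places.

S_8 = -3.16 * (-1.64)^8 ≈ -3.16 * 52.33 ≈ -165.36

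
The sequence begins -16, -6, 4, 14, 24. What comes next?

Differences: -6 - -16 = 10
This is an arithmetic sequence with common difference d = 10.
Next term = 24 + 10 = 34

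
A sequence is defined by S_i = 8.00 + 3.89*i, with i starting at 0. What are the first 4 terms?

This is an arithmetic sequence.
i=0: S_0 = 8.0 + 3.89*0 = 8.0
i=1: S_1 = 8.0 + 3.89*1 = 11.89
i=2: S_2 = 8.0 + 3.89*2 = 15.78
i=3: S_3 = 8.0 + 3.89*3 = 19.67
The first 4 terms are: [8.0, 11.89, 15.78, 19.67]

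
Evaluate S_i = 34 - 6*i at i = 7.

S_7 = 34 + -6*7 = 34 + -42 = -8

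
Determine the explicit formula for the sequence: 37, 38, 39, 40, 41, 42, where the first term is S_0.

Check differences: 38 - 37 = 1
39 - 38 = 1
Common difference d = 1.
First term a = 37.
Formula: S_i = 37 + 1*i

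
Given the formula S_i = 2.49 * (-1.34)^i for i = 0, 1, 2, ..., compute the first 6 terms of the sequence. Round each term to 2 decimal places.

This is a geometric sequence.
i=0: S_0 = 2.49 * (-1.34)^0 = 2.49
i=1: S_1 = 2.49 * (-1.34)^1 ≈ -3.34
i=2: S_2 = 2.49 * (-1.34)^2 ≈ 4.47
i=3: S_3 = 2.49 * (-1.34)^3 ≈ -5.99
i=4: S_4 = 2.49 * (-1.34)^4 ≈ 8.03
i=5: S_5 = 2.49 * (-1.34)^5 ≈ -10.76
The first 6 terms are: [2.49, -3.34, 4.47, -5.99, 8.03, -10.76]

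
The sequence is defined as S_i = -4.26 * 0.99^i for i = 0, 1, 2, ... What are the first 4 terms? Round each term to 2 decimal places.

This is a geometric sequence.
i=0: S_0 = -4.26 * 0.99^0 = -4.26
i=1: S_1 = -4.26 * 0.99^1 ≈ -4.22
i=2: S_2 = -4.26 * 0.99^2 ≈ -4.18
i=3: S_3 = -4.26 * 0.99^3 ≈ -4.13
The first 4 terms are: [-4.26, -4.22, -4.18, -4.13]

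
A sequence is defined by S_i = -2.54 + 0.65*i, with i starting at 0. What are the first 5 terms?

This is an arithmetic sequence.
i=0: S_0 = -2.54 + 0.65*0 = -2.54
i=1: S_1 = -2.54 + 0.65*1 = -1.89
i=2: S_2 = -2.54 + 0.65*2 = -1.24
i=3: S_3 = -2.54 + 0.65*3 = -0.59
i=4: S_4 = -2.54 + 0.65*4 = 0.06
The first 5 terms are: [-2.54, -1.89, -1.24, -0.59, 0.06]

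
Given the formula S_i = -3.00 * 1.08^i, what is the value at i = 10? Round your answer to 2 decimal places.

S_10 = -3.0 * 1.08^10 ≈ -3.0 * 2.1589 ≈ -6.48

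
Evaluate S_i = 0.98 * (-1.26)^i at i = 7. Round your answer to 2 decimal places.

S_7 = 0.98 * (-1.26)^7 ≈ 0.98 * -5.0419 ≈ -4.94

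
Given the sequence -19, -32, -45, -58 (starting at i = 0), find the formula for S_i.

Check differences: -32 - -19 = -13
-45 - -32 = -13
Common difference d = -13.
First term a = -19.
Formula: S_i = -19 - 13*i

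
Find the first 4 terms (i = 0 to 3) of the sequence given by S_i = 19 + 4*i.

This is an arithmetic sequence.
i=0: S_0 = 19 + 4*0 = 19
i=1: S_1 = 19 + 4*1 = 23
i=2: S_2 = 19 + 4*2 = 27
i=3: S_3 = 19 + 4*3 = 31
The first 4 terms are: [19, 23, 27, 31]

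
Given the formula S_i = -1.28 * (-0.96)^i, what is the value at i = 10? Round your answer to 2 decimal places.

S_10 = -1.28 * (-0.96)^10 ≈ -1.28 * 0.6648 ≈ -0.85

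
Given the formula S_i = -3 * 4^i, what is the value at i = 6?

S_6 = -3 * 4^6 = -3 * 4096 = -12288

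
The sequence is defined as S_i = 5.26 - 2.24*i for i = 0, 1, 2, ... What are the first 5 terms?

This is an arithmetic sequence.
i=0: S_0 = 5.26 + -2.24*0 = 5.26
i=1: S_1 = 5.26 + -2.24*1 = 3.02
i=2: S_2 = 5.26 + -2.24*2 = 0.78
i=3: S_3 = 5.26 + -2.24*3 = -1.46
i=4: S_4 = 5.26 + -2.24*4 = -3.7
The first 5 terms are: [5.26, 3.02, 0.78, -1.46, -3.7]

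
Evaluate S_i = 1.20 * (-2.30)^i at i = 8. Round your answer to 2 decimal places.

S_8 = 1.2 * (-2.3)^8 ≈ 1.2 * 783.1099 ≈ 939.73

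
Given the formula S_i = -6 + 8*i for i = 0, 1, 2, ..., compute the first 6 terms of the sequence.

This is an arithmetic sequence.
i=0: S_0 = -6 + 8*0 = -6
i=1: S_1 = -6 + 8*1 = 2
i=2: S_2 = -6 + 8*2 = 10
i=3: S_3 = -6 + 8*3 = 18
i=4: S_4 = -6 + 8*4 = 26
i=5: S_5 = -6 + 8*5 = 34
The first 6 terms are: [-6, 2, 10, 18, 26, 34]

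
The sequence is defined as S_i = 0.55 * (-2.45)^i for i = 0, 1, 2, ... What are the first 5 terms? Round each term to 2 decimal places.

This is a geometric sequence.
i=0: S_0 = 0.55 * (-2.45)^0 = 0.55
i=1: S_1 = 0.55 * (-2.45)^1 ≈ -1.35
i=2: S_2 = 0.55 * (-2.45)^2 ≈ 3.3
i=3: S_3 = 0.55 * (-2.45)^3 ≈ -8.09
i=4: S_4 = 0.55 * (-2.45)^4 ≈ 19.82
The first 5 terms are: [0.55, -1.35, 3.3, -8.09, 19.82]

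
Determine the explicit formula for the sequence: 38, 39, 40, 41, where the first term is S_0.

Check differences: 39 - 38 = 1
40 - 39 = 1
Common difference d = 1.
First term a = 38.
Formula: S_i = 38 + 1*i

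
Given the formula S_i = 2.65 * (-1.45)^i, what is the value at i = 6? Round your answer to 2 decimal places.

S_6 = 2.65 * (-1.45)^6 ≈ 2.65 * 9.2941 ≈ 24.63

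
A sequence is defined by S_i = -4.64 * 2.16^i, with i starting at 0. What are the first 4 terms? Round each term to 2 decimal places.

This is a geometric sequence.
i=0: S_0 = -4.64 * 2.16^0 = -4.64
i=1: S_1 = -4.64 * 2.16^1 ≈ -10.02
i=2: S_2 = -4.64 * 2.16^2 ≈ -21.65
i=3: S_3 = -4.64 * 2.16^3 ≈ -46.76
The first 4 terms are: [-4.64, -10.02, -21.65, -46.76]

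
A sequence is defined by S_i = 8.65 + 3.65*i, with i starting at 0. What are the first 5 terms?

This is an arithmetic sequence.
i=0: S_0 = 8.65 + 3.65*0 = 8.65
i=1: S_1 = 8.65 + 3.65*1 = 12.3
i=2: S_2 = 8.65 + 3.65*2 = 15.95
i=3: S_3 = 8.65 + 3.65*3 = 19.6
i=4: S_4 = 8.65 + 3.65*4 = 23.25
The first 5 terms are: [8.65, 12.3, 15.95, 19.6, 23.25]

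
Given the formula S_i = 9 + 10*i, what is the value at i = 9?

S_9 = 9 + 10*9 = 9 + 90 = 99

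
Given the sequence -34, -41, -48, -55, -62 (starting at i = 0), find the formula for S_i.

Check differences: -41 - -34 = -7
-48 - -41 = -7
Common difference d = -7.
First term a = -34.
Formula: S_i = -34 - 7*i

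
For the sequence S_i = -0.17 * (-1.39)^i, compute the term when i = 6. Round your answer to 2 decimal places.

S_6 = -0.17 * (-1.39)^6 ≈ -0.17 * 7.2125 ≈ -1.23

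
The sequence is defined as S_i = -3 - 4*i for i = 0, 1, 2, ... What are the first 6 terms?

This is an arithmetic sequence.
i=0: S_0 = -3 + -4*0 = -3
i=1: S_1 = -3 + -4*1 = -7
i=2: S_2 = -3 + -4*2 = -11
i=3: S_3 = -3 + -4*3 = -15
i=4: S_4 = -3 + -4*4 = -19
i=5: S_5 = -3 + -4*5 = -23
The first 6 terms are: [-3, -7, -11, -15, -19, -23]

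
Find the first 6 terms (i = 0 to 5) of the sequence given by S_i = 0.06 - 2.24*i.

This is an arithmetic sequence.
i=0: S_0 = 0.06 + -2.24*0 = 0.06
i=1: S_1 = 0.06 + -2.24*1 = -2.18
i=2: S_2 = 0.06 + -2.24*2 = -4.42
i=3: S_3 = 0.06 + -2.24*3 = -6.66
i=4: S_4 = 0.06 + -2.24*4 = -8.9
i=5: S_5 = 0.06 + -2.24*5 = -11.14
The first 6 terms are: [0.06, -2.18, -4.42, -6.66, -8.9, -11.14]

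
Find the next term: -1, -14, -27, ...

Differences: -14 - -1 = -13
This is an arithmetic sequence with common difference d = -13.
Next term = -27 + -13 = -40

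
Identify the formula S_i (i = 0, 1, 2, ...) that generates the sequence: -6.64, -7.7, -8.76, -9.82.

Check differences: -7.7 - -6.64 = -1.06
-8.76 - -7.7 = -1.06
Common difference d = -1.06.
First term a = -6.64.
Formula: S_i = -6.64 - 1.06*i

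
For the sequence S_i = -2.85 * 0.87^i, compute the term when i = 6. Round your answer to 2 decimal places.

S_6 = -2.85 * 0.87^6 ≈ -2.85 * 0.4336 ≈ -1.24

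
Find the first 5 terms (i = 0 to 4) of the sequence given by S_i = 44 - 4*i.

This is an arithmetic sequence.
i=0: S_0 = 44 + -4*0 = 44
i=1: S_1 = 44 + -4*1 = 40
i=2: S_2 = 44 + -4*2 = 36
i=3: S_3 = 44 + -4*3 = 32
i=4: S_4 = 44 + -4*4 = 28
The first 5 terms are: [44, 40, 36, 32, 28]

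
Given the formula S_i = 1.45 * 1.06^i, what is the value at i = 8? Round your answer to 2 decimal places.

S_8 = 1.45 * 1.06^8 ≈ 1.45 * 1.5938 ≈ 2.31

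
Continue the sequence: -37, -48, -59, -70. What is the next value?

Differences: -48 - -37 = -11
This is an arithmetic sequence with common difference d = -11.
Next term = -70 + -11 = -81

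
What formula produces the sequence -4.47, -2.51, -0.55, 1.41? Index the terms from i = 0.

Check differences: -2.51 - -4.47 = 1.96
-0.55 - -2.51 = 1.96
Common difference d = 1.96.
First term a = -4.47.
Formula: S_i = -4.47 + 1.96*i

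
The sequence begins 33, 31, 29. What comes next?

Differences: 31 - 33 = -2
This is an arithmetic sequence with common difference d = -2.
Next term = 29 + -2 = 27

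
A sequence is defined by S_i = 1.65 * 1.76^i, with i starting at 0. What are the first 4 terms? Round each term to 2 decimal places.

This is a geometric sequence.
i=0: S_0 = 1.65 * 1.76^0 = 1.65
i=1: S_1 = 1.65 * 1.76^1 ≈ 2.9
i=2: S_2 = 1.65 * 1.76^2 ≈ 5.11
i=3: S_3 = 1.65 * 1.76^3 ≈ 9.0
The first 4 terms are: [1.65, 2.9, 5.11, 9.0]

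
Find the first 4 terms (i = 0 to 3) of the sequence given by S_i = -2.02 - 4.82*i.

This is an arithmetic sequence.
i=0: S_0 = -2.02 + -4.82*0 = -2.02
i=1: S_1 = -2.02 + -4.82*1 = -6.84
i=2: S_2 = -2.02 + -4.82*2 = -11.66
i=3: S_3 = -2.02 + -4.82*3 = -16.48
The first 4 terms are: [-2.02, -6.84, -11.66, -16.48]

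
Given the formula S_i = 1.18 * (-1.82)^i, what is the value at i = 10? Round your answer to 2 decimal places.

S_10 = 1.18 * (-1.82)^10 ≈ 1.18 * 398.7621 ≈ 470.54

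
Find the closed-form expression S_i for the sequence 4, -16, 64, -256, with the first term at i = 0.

Check ratios: -16 / 4 = -4.0
Common ratio r = -4.
First term a = 4.
Formula: S_i = 4 * (-4)^i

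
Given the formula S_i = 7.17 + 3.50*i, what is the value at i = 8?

S_8 = 7.17 + 3.5*8 = 7.17 + 28.0 = 35.17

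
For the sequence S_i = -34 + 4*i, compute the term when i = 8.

S_8 = -34 + 4*8 = -34 + 32 = -2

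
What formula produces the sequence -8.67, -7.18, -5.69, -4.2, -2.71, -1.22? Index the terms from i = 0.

Check differences: -7.18 - -8.67 = 1.49
-5.69 - -7.18 = 1.49
Common difference d = 1.49.
First term a = -8.67.
Formula: S_i = -8.67 + 1.49*i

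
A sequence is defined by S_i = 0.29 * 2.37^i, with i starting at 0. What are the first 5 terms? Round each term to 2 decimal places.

This is a geometric sequence.
i=0: S_0 = 0.29 * 2.37^0 = 0.29
i=1: S_1 = 0.29 * 2.37^1 ≈ 0.69
i=2: S_2 = 0.29 * 2.37^2 ≈ 1.63
i=3: S_3 = 0.29 * 2.37^3 ≈ 3.86
i=4: S_4 = 0.29 * 2.37^4 ≈ 9.15
The first 5 terms are: [0.29, 0.69, 1.63, 3.86, 9.15]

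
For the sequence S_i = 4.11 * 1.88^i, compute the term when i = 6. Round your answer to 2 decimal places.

S_6 = 4.11 * 1.88^6 ≈ 4.11 * 44.1517 ≈ 181.46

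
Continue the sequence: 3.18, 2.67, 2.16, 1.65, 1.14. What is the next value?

Differences: 2.67 - 3.18 = -0.51
This is an arithmetic sequence with common difference d = -0.51.
Next term = 1.14 + -0.51 = 0.63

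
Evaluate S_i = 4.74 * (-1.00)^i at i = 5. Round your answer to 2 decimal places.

S_5 = 4.74 * (-1.0)^5 = 4.74 * -1 = -4.74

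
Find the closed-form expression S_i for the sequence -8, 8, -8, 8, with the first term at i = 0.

Check ratios: 8 / -8 = -1.0
Common ratio r = -1.
First term a = -8.
Formula: S_i = -8 * (-1)^i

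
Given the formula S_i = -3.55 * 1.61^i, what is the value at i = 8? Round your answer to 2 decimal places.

S_8 = -3.55 * 1.61^8 ≈ -3.55 * 45.1447 ≈ -160.26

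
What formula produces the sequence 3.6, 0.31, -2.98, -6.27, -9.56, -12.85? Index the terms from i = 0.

Check differences: 0.31 - 3.6 = -3.29
-2.98 - 0.31 = -3.29
Common difference d = -3.29.
First term a = 3.6.
Formula: S_i = 3.60 - 3.29*i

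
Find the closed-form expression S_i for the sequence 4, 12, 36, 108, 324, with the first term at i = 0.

Check ratios: 12 / 4 = 3.0
Common ratio r = 3.
First term a = 4.
Formula: S_i = 4 * 3^i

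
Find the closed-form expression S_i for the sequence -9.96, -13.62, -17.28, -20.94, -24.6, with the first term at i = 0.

Check differences: -13.62 - -9.96 = -3.66
-17.28 - -13.62 = -3.66
Common difference d = -3.66.
First term a = -9.96.
Formula: S_i = -9.96 - 3.66*i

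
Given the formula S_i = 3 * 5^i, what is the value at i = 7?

S_7 = 3 * 5^7 = 3 * 78125 = 234375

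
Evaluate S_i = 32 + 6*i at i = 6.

S_6 = 32 + 6*6 = 32 + 36 = 68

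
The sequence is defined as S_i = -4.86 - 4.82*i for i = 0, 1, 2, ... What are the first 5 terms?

This is an arithmetic sequence.
i=0: S_0 = -4.86 + -4.82*0 = -4.86
i=1: S_1 = -4.86 + -4.82*1 = -9.68
i=2: S_2 = -4.86 + -4.82*2 = -14.5
i=3: S_3 = -4.86 + -4.82*3 = -19.32
i=4: S_4 = -4.86 + -4.82*4 = -24.14
The first 5 terms are: [-4.86, -9.68, -14.5, -19.32, -24.14]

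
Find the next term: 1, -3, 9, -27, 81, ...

Ratios: -3 / 1 = -3.0
This is a geometric sequence with common ratio r = -3.
Next term = 81 * -3 = -243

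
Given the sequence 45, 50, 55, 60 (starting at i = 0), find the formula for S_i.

Check differences: 50 - 45 = 5
55 - 50 = 5
Common difference d = 5.
First term a = 45.
Formula: S_i = 45 + 5*i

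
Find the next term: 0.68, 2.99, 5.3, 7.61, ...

Differences: 2.99 - 0.68 = 2.31
This is an arithmetic sequence with common difference d = 2.31.
Next term = 7.61 + 2.31 = 9.92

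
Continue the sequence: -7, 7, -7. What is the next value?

Ratios: 7 / -7 = -1.0
This is a geometric sequence with common ratio r = -1.
Next term = -7 * -1 = 7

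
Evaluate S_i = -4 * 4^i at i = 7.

S_7 = -4 * 4^7 = -4 * 16384 = -65536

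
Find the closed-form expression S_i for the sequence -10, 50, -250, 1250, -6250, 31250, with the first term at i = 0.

Check ratios: 50 / -10 = -5.0
Common ratio r = -5.
First term a = -10.
Formula: S_i = -10 * (-5)^i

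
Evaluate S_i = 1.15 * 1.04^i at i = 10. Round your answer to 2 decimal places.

S_10 = 1.15 * 1.04^10 ≈ 1.15 * 1.4802 ≈ 1.7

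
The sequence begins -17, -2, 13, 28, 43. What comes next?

Differences: -2 - -17 = 15
This is an arithmetic sequence with common difference d = 15.
Next term = 43 + 15 = 58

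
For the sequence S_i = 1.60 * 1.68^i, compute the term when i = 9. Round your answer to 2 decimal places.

S_9 = 1.6 * 1.68^9 ≈ 1.6 * 106.6065 ≈ 170.57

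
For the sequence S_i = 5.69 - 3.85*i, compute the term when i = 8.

S_8 = 5.69 + -3.85*8 = 5.69 + -30.8 = -25.11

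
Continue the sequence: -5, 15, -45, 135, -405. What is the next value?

Ratios: 15 / -5 = -3.0
This is a geometric sequence with common ratio r = -3.
Next term = -405 * -3 = 1215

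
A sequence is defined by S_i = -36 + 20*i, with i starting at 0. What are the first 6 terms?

This is an arithmetic sequence.
i=0: S_0 = -36 + 20*0 = -36
i=1: S_1 = -36 + 20*1 = -16
i=2: S_2 = -36 + 20*2 = 4
i=3: S_3 = -36 + 20*3 = 24
i=4: S_4 = -36 + 20*4 = 44
i=5: S_5 = -36 + 20*5 = 64
The first 6 terms are: [-36, -16, 4, 24, 44, 64]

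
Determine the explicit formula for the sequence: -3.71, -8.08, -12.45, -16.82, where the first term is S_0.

Check differences: -8.08 - -3.71 = -4.37
-12.45 - -8.08 = -4.37
Common difference d = -4.37.
First term a = -3.71.
Formula: S_i = -3.71 - 4.37*i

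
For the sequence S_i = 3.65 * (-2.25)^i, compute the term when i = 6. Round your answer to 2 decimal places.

S_6 = 3.65 * (-2.25)^6 ≈ 3.65 * 129.7463 ≈ 473.57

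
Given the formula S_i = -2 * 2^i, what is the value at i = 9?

S_9 = -2 * 2^9 = -2 * 512 = -1024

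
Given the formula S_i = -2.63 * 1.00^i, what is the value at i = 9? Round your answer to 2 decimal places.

S_9 = -2.63 * 1.0^9 = -2.63 * 1 = -2.63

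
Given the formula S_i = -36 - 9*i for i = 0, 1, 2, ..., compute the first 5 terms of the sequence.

This is an arithmetic sequence.
i=0: S_0 = -36 + -9*0 = -36
i=1: S_1 = -36 + -9*1 = -45
i=2: S_2 = -36 + -9*2 = -54
i=3: S_3 = -36 + -9*3 = -63
i=4: S_4 = -36 + -9*4 = -72
The first 5 terms are: [-36, -45, -54, -63, -72]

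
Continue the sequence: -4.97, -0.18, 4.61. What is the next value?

Differences: -0.18 - -4.97 = 4.79
This is an arithmetic sequence with common difference d = 4.79.
Next term = 4.61 + 4.79 = 9.4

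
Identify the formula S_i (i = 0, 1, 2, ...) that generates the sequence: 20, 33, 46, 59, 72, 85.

Check differences: 33 - 20 = 13
46 - 33 = 13
Common difference d = 13.
First term a = 20.
Formula: S_i = 20 + 13*i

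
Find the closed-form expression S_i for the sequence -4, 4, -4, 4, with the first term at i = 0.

Check ratios: 4 / -4 = -1.0
Common ratio r = -1.
First term a = -4.
Formula: S_i = -4 * (-1)^i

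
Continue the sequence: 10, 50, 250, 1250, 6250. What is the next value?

Ratios: 50 / 10 = 5.0
This is a geometric sequence with common ratio r = 5.
Next term = 6250 * 5 = 31250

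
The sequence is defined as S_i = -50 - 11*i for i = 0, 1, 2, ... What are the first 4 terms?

This is an arithmetic sequence.
i=0: S_0 = -50 + -11*0 = -50
i=1: S_1 = -50 + -11*1 = -61
i=2: S_2 = -50 + -11*2 = -72
i=3: S_3 = -50 + -11*3 = -83
The first 4 terms are: [-50, -61, -72, -83]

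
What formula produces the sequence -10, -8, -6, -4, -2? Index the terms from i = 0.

Check differences: -8 - -10 = 2
-6 - -8 = 2
Common difference d = 2.
First term a = -10.
Formula: S_i = -10 + 2*i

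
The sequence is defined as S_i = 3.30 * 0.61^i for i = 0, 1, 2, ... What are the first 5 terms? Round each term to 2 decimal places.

This is a geometric sequence.
i=0: S_0 = 3.3 * 0.61^0 = 3.3
i=1: S_1 = 3.3 * 0.61^1 ≈ 2.01
i=2: S_2 = 3.3 * 0.61^2 ≈ 1.23
i=3: S_3 = 3.3 * 0.61^3 ≈ 0.75
i=4: S_4 = 3.3 * 0.61^4 ≈ 0.46
The first 5 terms are: [3.3, 2.01, 1.23, 0.75, 0.46]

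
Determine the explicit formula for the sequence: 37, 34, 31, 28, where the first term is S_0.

Check differences: 34 - 37 = -3
31 - 34 = -3
Common difference d = -3.
First term a = 37.
Formula: S_i = 37 - 3*i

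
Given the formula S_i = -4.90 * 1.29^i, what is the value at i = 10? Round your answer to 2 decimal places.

S_10 = -4.9 * 1.29^10 ≈ -4.9 * 12.7614 ≈ -62.53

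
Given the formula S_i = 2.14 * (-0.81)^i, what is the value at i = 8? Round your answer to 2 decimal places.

S_8 = 2.14 * (-0.81)^8 ≈ 2.14 * 0.1853 ≈ 0.4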